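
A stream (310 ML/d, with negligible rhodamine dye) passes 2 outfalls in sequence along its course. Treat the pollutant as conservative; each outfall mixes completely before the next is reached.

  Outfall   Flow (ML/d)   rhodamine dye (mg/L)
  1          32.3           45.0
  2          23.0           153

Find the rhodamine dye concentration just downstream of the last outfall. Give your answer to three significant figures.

13.6 mg/L

Outfall 1: combined Q = 342.3 ML/d; C = (310.0·0 + 32.30·45.00)/342.3 = 4.246 mg/L.
Outfall 2: combined Q = 365.3 ML/d; C = (342.3·4.246 + 23.00·153.0)/365.3 = 13.61 mg/L.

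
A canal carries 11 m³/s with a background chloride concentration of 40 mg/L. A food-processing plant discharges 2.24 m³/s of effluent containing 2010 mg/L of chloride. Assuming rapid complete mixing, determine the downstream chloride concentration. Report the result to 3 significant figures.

After mixing, C = (11.00·40.00 + 2.240·2010) / 13.24 = 4942/13.24 = 373.3 mg/L.

373 mg/L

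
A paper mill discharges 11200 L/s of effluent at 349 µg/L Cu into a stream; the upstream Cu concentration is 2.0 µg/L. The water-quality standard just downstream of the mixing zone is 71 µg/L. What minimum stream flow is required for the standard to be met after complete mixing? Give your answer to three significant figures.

Set C_mix = 71: (Q·2.000 + 11200·349.0) / (Q + 11200) = 71
→ Q = 11200·(349.0 − 71)/(71 − 2.000) = 45120 L/s.

45100 L/s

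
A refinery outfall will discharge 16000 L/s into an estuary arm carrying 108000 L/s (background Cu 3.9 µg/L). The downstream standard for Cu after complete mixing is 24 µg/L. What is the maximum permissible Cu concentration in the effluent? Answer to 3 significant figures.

At the limit, (Qr·Cr + Qe·Cₑ)/(Qr + Qe) = 24:
Cₑ = (124000·24 − 108000·3.900) / 16000 = 159.7 µg/L.

160 µg/L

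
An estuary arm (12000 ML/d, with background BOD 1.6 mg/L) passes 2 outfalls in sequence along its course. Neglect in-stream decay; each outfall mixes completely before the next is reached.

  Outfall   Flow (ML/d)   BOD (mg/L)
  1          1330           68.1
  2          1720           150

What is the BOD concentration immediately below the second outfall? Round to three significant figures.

After outfall 1: Q = 12000 + 1330 = 13330 ML/d; C = (12000·1.600 + 1330·68.10)/13330 = 8.235 mg/L.
After outfall 2: Q = 13330 + 1720 = 15050 ML/d; C = (13330·8.235 + 1720·150.0)/15050 = 24.44 mg/L.

24.4 mg/L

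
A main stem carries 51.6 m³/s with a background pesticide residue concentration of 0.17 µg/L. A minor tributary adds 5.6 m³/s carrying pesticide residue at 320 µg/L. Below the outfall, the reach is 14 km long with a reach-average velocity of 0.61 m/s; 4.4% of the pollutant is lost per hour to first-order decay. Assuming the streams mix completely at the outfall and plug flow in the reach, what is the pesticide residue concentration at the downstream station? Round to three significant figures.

Conservation of mass: C = (51.60·0.1700 + 5.600·320.0) / 57.20 = 1801/57.20 = 31.48 µg/L.
Travel time t = 14·1000 / 0.61 = 22950 s = 6.375 h.
4.4%/h lost → k = −ln(1 − 0.044) = 0.04500 h⁻¹.
Applying C = C₀e^(−kt): 31.48 × 0.7506 = 23.63 µg/L.

23.6 µg/L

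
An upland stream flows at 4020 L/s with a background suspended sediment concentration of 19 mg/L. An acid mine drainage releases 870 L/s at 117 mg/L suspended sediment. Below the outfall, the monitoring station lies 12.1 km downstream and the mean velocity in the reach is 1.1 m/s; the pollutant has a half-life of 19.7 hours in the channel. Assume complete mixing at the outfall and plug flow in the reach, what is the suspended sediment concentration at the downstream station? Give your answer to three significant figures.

Mass balance: C = (4020·19.00 + 870.0·117.0) / 4890 = 178200/4890 = 36.44 mg/L.
Travel time t = 12.1·1000 / 1.1 = 11000 s = 3.056 h.
Half-life 19.7 h → k = ln 2 / 19.7 = 0.03519 h⁻¹ = 0.8444 d⁻¹.
Applying C = C₀e^(−kt): 36.44 × 0.8981 = 32.72 mg/L.

32.7 mg/L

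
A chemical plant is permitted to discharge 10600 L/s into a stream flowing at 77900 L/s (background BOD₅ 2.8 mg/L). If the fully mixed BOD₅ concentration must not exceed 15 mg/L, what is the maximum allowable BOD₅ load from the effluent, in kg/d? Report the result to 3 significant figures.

Mass balance at the limit: 77900·2.800 + 10600·Cₑ = 88500·15 → Cₑ = 104.7 mg/L.
10600 L/s = 10.60 m³/s. Load = 10.60 m³/s × 104.7 g/m³ × 86 400 s/d = 95850 kg/d.

95900 kg/d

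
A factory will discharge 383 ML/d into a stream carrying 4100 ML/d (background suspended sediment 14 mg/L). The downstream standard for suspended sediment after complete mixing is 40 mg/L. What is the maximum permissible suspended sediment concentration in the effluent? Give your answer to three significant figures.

318 mg/L

At the limit, (Qr·Cr + Qe·Cₑ)/(Qr + Qe) = 40:
Cₑ = (4483·40 − 4100·14.00) / 383.0 = 318.3 mg/L.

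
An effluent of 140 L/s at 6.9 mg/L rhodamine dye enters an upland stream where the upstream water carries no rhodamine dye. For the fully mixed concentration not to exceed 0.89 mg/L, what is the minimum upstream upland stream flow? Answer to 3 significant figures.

945 L/s

Set C_mix = 0.89: (Q·0 + 140.0·6.900) / (Q + 140.0) = 0.89
→ Q = 140.0·(6.900 − 0.89)/(0.89 − 0) = 945.4 L/s.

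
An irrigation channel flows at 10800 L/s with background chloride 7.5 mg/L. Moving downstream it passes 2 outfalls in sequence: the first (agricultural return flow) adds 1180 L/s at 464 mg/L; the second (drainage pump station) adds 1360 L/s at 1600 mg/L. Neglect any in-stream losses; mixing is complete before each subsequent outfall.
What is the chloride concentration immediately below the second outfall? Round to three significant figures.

After outfall 1: Q = 10800 + 1180 = 11980 L/s; C = (10800·7.500 + 1180·464.0)/11980 = 52.46 mg/L.
After outfall 2: Q = 11980 + 1360 = 13340 L/s; C = (11980·52.46 + 1360·1600)/13340 = 210.2 mg/L.

210 mg/L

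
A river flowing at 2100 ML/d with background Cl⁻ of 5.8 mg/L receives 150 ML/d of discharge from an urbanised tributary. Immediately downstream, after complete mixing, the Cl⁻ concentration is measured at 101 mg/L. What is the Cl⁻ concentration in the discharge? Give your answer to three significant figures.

1430 mg/L

Mass balance: 2100·5.800 + 150.0·Cₑ = 2250·101.0
→ Cₑ = (2250·101.0 − 2100·5.800) / 150.0 = 1434 mg/L.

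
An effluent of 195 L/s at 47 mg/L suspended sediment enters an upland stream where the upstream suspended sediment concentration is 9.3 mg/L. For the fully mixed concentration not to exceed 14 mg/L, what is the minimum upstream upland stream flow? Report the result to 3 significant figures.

1370 L/s

Set C_mix = 14: (Q·9.300 + 195.0·47.00) / (Q + 195.0) = 14
→ Q = 195.0·(47.00 − 14)/(14 − 9.300) = 1369 L/s.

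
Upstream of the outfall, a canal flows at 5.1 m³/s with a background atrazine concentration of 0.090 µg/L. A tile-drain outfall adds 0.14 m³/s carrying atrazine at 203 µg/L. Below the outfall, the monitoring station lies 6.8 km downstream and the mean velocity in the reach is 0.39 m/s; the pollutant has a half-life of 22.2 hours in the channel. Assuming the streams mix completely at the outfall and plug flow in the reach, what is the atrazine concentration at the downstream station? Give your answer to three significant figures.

Conservation of mass: C = (5.100·0.09000 + 0.1400·203.0) / 5.240 = 28.88/5.240 = 5.511 µg/L.
Travel time t = 6.8·1000 / 0.39 = 17440 s = 4.843 h.
Half-life 22.2 h → k = ln 2 / 22.2 = 0.03122 h⁻¹ = 0.7493 d⁻¹.
After decay, C = 5.511 × e^(−kt) = 5.511 × 0.8597 = 4.738 µg/L.

4.74 µg/L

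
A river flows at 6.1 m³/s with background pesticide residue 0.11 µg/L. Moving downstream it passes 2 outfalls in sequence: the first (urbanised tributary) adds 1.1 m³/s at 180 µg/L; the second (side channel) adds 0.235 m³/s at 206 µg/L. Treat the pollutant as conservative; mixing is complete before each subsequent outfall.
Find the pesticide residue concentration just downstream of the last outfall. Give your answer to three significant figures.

33.2 µg/L

Below outfall 1: Q → 7.200 m³/s, C = (6.100·0.1100 + 1.100·180.0)/7.200 = 27.59 µg/L.
Below outfall 2: Q → 7.435 m³/s, C = (7.200·27.59 + 0.2350·206.0)/7.435 = 33.23 µg/L.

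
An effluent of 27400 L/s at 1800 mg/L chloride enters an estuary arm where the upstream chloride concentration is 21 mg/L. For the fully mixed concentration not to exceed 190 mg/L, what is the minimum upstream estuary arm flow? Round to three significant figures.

261000 L/s

Set C_mix = 190: (Q·21.00 + 27400·1800) / (Q + 27400) = 190
→ Q = 27400·(1800 − 190)/(190 − 21.00) = 261000 L/s.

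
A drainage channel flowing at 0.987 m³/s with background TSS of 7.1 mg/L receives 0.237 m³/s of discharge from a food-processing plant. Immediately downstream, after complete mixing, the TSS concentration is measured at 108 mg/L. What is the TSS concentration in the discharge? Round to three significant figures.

Mass balance: 0.9870·7.100 + 0.2370·Cₑ = 1.224·108.0
→ Cₑ = (1.224·108.0 − 0.9870·7.100) / 0.2370 = 528.2 mg/L.

528 mg/L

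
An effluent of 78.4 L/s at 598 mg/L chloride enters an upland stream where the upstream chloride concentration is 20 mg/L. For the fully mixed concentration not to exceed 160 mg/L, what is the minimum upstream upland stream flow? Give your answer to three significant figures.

245 L/s

Set C_mix = 160: (Q·20.00 + 78.40·598.0) / (Q + 78.40) = 160
→ Q = 78.40·(598.0 − 160)/(160 − 20.00) = 245.3 L/s.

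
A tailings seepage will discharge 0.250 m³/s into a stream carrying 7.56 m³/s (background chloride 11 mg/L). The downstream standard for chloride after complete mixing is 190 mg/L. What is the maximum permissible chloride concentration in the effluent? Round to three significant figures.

5600 mg/L

At the limit, (Qr·Cr + Qe·Cₑ)/(Qr + Qe) = 190:
Cₑ = (7.810·190 − 7.560·11.00) / 0.2500 = 5603 mg/L.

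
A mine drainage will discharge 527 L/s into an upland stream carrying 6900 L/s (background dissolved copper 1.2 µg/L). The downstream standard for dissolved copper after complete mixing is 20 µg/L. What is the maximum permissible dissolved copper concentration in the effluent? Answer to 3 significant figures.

266 µg/L

At the limit, (Qr·Cr + Qe·Cₑ)/(Qr + Qe) = 20:
Cₑ = (7427·20 − 6900·1.200) / 527.0 = 266.1 µg/L.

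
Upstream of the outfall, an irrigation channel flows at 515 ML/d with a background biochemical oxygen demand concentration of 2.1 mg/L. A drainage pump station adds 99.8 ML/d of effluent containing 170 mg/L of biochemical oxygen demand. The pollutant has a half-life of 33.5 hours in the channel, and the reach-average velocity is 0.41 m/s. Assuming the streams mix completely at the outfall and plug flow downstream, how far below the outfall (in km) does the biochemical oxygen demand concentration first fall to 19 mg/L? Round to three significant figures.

31.0 km

Mass balance: C = (515.0·2.100 + 99.80·170.0) / 614.8 = 18050/614.8 = 29.36 mg/L.
Half-life 33.5 h → k = ln 2 / 33.5 = 0.02069 h⁻¹ = 0.4966 d⁻¹.
Set 29.36·exp(−k·t) = 19 → t = ln(29.36/19)/k = 75690 s = 21.02 h.
Distance = v·t = 0.41·75690 = 31030 m = 31.03 km.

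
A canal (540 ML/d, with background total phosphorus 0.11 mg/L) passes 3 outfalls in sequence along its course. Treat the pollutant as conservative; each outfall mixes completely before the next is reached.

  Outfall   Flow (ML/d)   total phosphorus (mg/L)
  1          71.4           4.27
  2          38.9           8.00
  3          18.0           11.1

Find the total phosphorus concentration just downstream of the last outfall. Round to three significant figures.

Below outfall 1: Q → 611.4 ML/d, C = (540.0·0.1100 + 71.40·4.270)/611.4 = 0.5958 mg/L.
Below outfall 2: Q → 650.3 ML/d, C = (611.4·0.5958 + 38.90·8.000)/650.3 = 1.039 mg/L.
Below outfall 3: Q → 668.3 ML/d, C = (650.3·1.039 + 18.00·11.10)/668.3 = 1.310 mg/L.

1.31 mg/L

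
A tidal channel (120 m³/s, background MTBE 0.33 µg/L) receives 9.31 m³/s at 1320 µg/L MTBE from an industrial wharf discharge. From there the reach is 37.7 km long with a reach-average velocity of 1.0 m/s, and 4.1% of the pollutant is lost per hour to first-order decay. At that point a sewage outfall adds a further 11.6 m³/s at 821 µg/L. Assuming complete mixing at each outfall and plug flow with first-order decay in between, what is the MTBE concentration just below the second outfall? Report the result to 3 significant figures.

Conservation of mass: C = (120.0·0.3300 + 9.310·1320) / 129.3 = 12330/129.3 = 95.34 µg/L; combined flow 129.3 m³/s.
Travel time t = 37.7·1000 / 1.0 = 37700 s = 10.47 h.
4.1%/h lost → k = −ln(1 − 0.041) = 0.04186 h⁻¹.
Decay over the reach: 95.34·exp(−kt) = 95.34·0.6451 = 61.50 µg/L.
Second outfall: C = (129.3·61.50 + 11.60·821.0)/140.9 = 124.0 µg/L.

124 µg/L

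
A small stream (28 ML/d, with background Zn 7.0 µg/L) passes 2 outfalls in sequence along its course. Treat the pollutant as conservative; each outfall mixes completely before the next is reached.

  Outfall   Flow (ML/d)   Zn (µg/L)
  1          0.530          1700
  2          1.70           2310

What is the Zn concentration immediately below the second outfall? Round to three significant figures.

166 µg/L

After outfall 1: Q = 28.00 + 0.5300 = 28.53 ML/d; C = (28.00·7.000 + 0.5300·1700)/28.53 = 38.45 µg/L.
After outfall 2: Q = 28.53 + 1.700 = 30.23 ML/d; C = (28.53·38.45 + 1.700·2310)/30.23 = 166.2 µg/L.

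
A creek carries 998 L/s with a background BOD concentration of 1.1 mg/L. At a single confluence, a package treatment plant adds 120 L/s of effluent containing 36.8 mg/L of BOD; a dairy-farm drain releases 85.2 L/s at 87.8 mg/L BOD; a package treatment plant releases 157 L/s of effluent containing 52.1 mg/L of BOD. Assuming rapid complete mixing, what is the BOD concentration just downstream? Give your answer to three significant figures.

Mixed concentration C = ΣQC/ΣQ = (998.0·1.100 + 120.0·36.80 + 85.20·87.80 + 157.0·52.10) / 1360 = 21170/1360 = 15.57 mg/L.

15.6 mg/L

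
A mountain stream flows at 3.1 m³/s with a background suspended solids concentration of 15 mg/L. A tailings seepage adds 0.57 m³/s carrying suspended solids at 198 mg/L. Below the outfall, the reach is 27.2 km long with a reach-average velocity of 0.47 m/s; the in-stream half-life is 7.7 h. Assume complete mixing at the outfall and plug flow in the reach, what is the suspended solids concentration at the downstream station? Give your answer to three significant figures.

10.2 mg/L

Mass balance: C = (3.100·15.00 + 0.5700·198.0) / 3.670 = 159.4/3.670 = 43.42 mg/L.
Travel time t = 27.2·1000 / 0.47 = 57870 s = 16.08 h.
Half-life 7.7 h → k = ln 2 / 7.7 = 0.09002 h⁻¹ = 2.160 d⁻¹.
Decay over the reach: 43.42·exp(−kt) = 43.42·0.2352 = 10.22 mg/L.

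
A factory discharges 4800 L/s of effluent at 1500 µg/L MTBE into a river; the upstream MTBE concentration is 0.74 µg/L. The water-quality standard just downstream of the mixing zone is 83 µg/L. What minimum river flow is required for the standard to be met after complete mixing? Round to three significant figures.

82700 L/s

Set C_mix = 83: (Q·0.7400 + 4800·1500) / (Q + 4800) = 83
→ Q = 4800·(1500 − 83)/(83 − 0.7400) = 82680 L/s.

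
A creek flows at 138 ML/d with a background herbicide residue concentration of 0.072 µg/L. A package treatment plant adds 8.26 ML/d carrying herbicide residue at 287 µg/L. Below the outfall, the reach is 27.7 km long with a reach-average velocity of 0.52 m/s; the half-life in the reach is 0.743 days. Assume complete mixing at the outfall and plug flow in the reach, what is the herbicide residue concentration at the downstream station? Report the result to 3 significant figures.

9.16 µg/L

Conservation of mass: C = (138.0·0.07200 + 8.260·287.0) / 146.3 = 2381/146.3 = 16.28 µg/L.
Travel time t = 27.7·1000 / 0.52 = 53270 s = 14.80 h.
Half-life 0.743 d → k = ln 2 / 0.743 = 0.9329 d⁻¹.
After decay, C = 16.28 × e^(−kt) = 16.28 × 0.5626 = 9.157 µg/L.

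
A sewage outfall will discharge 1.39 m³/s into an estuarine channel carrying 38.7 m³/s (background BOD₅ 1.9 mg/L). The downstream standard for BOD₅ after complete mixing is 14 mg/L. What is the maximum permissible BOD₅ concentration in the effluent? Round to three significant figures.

351 mg/L

At the limit, (Qr·Cr + Qe·Cₑ)/(Qr + Qe) = 14:
Cₑ = (40.09·14 − 38.70·1.900) / 1.390 = 350.9 mg/L.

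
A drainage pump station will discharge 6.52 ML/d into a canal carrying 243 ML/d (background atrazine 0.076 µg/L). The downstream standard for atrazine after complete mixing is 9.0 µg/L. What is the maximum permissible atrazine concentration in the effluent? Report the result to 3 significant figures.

342 µg/L

At the limit, (Qr·Cr + Qe·Cₑ)/(Qr + Qe) = 9.0:
Cₑ = (249.5·9.0 − 243.0·0.07600) / 6.520 = 341.6 µg/L.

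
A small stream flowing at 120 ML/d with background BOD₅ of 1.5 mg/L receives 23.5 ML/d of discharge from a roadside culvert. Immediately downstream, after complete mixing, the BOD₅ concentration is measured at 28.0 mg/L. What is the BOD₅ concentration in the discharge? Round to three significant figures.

163 mg/L

Mass balance: 120.0·1.500 + 23.50·Cₑ = 143.5·28.00
→ Cₑ = (143.5·28.00 − 120.0·1.500) / 23.50 = 163.3 mg/L.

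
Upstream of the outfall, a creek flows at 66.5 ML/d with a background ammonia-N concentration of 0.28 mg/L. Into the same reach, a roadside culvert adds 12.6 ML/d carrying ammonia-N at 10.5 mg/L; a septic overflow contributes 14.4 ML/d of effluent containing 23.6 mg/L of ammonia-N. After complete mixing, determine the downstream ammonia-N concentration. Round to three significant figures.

5.25 mg/L

Flow-weighted average: C = (66.50·0.2800 + 12.60·10.50 + 14.40·23.60) / 93.50 = 490.8/93.50 = 5.249 mg/L.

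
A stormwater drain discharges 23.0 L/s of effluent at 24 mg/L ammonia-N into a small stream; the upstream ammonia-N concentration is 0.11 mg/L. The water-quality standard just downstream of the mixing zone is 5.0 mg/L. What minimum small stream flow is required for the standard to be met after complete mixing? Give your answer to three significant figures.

89.4 L/s

Set C_mix = 5.0: (Q·0.1100 + 23.00·24.00) / (Q + 23.00) = 5.0
→ Q = 23.00·(24.00 − 5.0)/(5.0 − 0.1100) = 89.37 L/s.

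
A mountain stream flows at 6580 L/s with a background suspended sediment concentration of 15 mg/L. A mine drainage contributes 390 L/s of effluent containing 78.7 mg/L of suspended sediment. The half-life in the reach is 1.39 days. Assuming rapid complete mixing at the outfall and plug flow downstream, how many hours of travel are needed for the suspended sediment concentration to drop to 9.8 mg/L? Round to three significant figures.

Mass balance: C = (6580·15.00 + 390.0·78.70) / 6970 = 129400/6970 = 18.56 mg/L.
Half-life 1.39 d → k = ln 2 / 1.39 = 0.4987 d⁻¹.
18.56·exp(−k·t) = 9.8 → t = ln(18.56/9.8)/k = 110700 s = 30.75 h.

30.7 h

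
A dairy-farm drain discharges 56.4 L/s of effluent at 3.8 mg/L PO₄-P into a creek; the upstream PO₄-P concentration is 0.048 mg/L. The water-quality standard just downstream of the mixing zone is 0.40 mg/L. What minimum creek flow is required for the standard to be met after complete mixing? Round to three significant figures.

Set C_mix = 0.40: (Q·0.04800 + 56.40·3.800) / (Q + 56.40) = 0.40
→ Q = 56.40·(3.800 − 0.40)/(0.40 − 0.04800) = 544.8 L/s.

545 L/s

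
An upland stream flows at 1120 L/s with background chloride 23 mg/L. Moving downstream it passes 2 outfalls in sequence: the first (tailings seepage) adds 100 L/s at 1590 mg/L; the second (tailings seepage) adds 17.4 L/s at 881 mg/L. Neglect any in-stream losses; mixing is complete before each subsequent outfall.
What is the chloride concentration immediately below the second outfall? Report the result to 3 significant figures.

After outfall 1: Q = 1120 + 100.0 = 1220 L/s; C = (1120·23.00 + 100.0·1590)/1220 = 151.4 mg/L.
After outfall 2: Q = 1220 + 17.40 = 1237 L/s; C = (1220·151.4 + 17.40·881.0)/1237 = 161.7 mg/L.

162 mg/L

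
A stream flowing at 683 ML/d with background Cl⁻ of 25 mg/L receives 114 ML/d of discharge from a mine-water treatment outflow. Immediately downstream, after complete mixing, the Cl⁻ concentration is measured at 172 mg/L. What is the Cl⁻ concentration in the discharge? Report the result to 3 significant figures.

1050 mg/L

Mass balance: 683.0·25.00 + 114.0·Cₑ = 797.0·172.0
→ Cₑ = (797.0·172.0 − 683.0·25.00) / 114.0 = 1053 mg/L.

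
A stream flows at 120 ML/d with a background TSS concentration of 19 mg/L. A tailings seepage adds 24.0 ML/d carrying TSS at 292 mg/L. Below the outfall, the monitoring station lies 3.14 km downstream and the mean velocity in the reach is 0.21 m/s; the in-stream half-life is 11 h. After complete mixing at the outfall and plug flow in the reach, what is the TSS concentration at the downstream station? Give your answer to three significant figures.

49.6 mg/L

After mixing, C = (120.0·19.00 + 24.00·292.0) / 144.0 = 9288/144.0 = 64.50 mg/L.
Travel time t = 3.14·1000 / 0.21 = 14950 s = 4.153 h.
Half-life 11 h → k = ln 2 / 11 = 0.06301 h⁻¹ = 1.512 d⁻¹.
Applying C = C₀e^(−kt): 64.50 × 0.7697 = 49.65 mg/L.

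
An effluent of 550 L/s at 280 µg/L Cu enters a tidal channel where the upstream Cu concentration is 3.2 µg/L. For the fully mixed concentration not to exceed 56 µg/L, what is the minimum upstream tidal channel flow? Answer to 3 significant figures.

2330 L/s

Set C_mix = 56: (Q·3.200 + 550.0·280.0) / (Q + 550.0) = 56
→ Q = 550.0·(280.0 − 56)/(56 − 3.200) = 2333 L/s.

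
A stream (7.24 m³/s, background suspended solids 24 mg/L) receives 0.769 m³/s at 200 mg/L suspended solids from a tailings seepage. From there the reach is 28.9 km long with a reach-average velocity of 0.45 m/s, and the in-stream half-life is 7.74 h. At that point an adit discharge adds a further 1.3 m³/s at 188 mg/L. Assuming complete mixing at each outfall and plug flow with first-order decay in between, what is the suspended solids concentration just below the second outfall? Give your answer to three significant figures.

33.4 mg/L

Mixed concentration C = ΣQC/ΣQ = (7.240·24.00 + 0.7690·200.0) / 8.009 = 327.6/8.009 = 40.90 mg/L; combined flow 8.009 m³/s.
Travel time t = 28.9·1000 / 0.45 = 64220 s = 17.84 h.
Half-life 7.74 h → k = ln 2 / 7.74 = 0.08955 h⁻¹ = 2.149 d⁻¹.
Decay over the reach: 40.90·exp(−kt) = 40.90·0.2024 = 8.277 mg/L.
Second outfall: C = (8.009·8.277 + 1.300·188.0)/9.309 = 33.38 mg/L.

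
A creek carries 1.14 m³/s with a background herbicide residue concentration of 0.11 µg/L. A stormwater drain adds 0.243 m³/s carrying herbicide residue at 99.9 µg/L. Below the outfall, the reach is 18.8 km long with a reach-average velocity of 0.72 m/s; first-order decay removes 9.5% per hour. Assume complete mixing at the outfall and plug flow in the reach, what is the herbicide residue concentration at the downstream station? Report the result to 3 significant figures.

Mass balance: C = (1.140·0.1100 + 0.2430·99.90) / 1.383 = 24.40/1.383 = 17.64 µg/L.
Travel time t = 18.8·1000 / 0.72 = 26110 s = 7.253 h.
9.5%/h lost → k = −ln(1 − 0.095) = 0.09982 h⁻¹.
First-order decay: C = 17.64·exp(−k·t) = 17.64·0.4848 = 8.554 µg/L.

8.55 µg/L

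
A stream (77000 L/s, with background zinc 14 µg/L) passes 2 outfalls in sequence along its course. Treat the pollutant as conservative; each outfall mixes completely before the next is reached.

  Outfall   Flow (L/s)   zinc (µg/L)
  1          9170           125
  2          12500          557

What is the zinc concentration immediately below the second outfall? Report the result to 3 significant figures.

93.1 µg/L

After outfall 1: Q = 77000 + 9170 = 86170 L/s; C = (77000·14.00 + 9170·125.0)/86170 = 25.81 µg/L.
After outfall 2: Q = 86170 + 12500 = 98670 L/s; C = (86170·25.81 + 12500·557.0)/98670 = 93.11 µg/L.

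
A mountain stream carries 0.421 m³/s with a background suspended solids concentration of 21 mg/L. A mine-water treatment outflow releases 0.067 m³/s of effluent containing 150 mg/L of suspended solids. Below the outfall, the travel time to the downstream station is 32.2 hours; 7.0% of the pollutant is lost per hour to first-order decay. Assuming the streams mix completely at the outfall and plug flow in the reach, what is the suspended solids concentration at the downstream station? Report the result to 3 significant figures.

Flow-weighted average: C = (0.4210·21.00 + 0.06700·150.0) / 0.4880 = 18.89/0.4880 = 38.71 mg/L.
7.0%/h lost → k = −ln(1 − 0.07) = 0.07257 h⁻¹.
Applying C = C₀e^(−kt): 38.71 × 0.09664 = 3.741 mg/L.

3.74 mg/L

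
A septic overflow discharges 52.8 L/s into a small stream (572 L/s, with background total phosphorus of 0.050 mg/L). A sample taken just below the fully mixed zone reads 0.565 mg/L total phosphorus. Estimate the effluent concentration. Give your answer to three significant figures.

6.14 mg/L

Mass balance: 572.0·0.05000 + 52.80·Cₑ = 624.8·0.5650
→ Cₑ = (624.8·0.5650 − 572.0·0.05000) / 52.80 = 6.144 mg/L.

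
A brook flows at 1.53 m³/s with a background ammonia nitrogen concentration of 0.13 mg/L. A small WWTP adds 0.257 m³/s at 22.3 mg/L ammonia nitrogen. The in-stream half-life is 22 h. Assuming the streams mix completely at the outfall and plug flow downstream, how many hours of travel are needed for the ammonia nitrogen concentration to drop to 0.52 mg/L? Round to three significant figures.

After mixing, C = (1.530·0.1300 + 0.2570·22.30) / 1.787 = 5.930/1.787 = 3.318 mg/L.
Half-life 22 h → k = ln 2 / 22 = 0.03151 h⁻¹ = 0.7562 d⁻¹.
3.318·exp(−k·t) = 0.52 → t = ln(3.318/0.52)/k = 211800 s = 58.83 h.

58.8 h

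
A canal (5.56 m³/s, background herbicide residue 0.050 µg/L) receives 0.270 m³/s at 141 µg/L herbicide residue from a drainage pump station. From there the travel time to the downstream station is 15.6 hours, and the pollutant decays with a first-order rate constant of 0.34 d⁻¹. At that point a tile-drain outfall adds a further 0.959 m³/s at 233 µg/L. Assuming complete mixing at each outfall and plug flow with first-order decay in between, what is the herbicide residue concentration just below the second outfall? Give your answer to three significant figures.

Flow-weighted average: C = (5.560·0.05000 + 0.2700·141.0) / 5.830 = 38.35/5.830 = 6.578 µg/L; combined flow 5.830 m³/s.
First-order decay: C = 6.578·exp(−k·t) = 6.578·0.8017 = 5.273 µg/L.
Second outfall: C = (5.830·5.273 + 0.9590·233.0)/6.789 = 37.44 µg/L.

37.4 µg/L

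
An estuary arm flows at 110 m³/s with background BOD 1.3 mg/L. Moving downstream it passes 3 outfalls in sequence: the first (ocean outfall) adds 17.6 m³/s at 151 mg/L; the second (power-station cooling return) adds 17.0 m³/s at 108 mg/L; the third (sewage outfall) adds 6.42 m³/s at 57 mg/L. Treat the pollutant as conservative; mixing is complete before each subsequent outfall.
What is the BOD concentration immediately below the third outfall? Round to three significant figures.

33.1 mg/L

Below outfall 1: Q → 127.6 m³/s, C = (110.0·1.300 + 17.60·151.0)/127.6 = 21.95 mg/L.
Below outfall 2: Q → 144.6 m³/s, C = (127.6·21.95 + 17.00·108.0)/144.6 = 32.07 mg/L.
Below outfall 3: Q → 151.0 m³/s, C = (144.6·32.07 + 6.420·57.00)/151.0 = 33.13 mg/L.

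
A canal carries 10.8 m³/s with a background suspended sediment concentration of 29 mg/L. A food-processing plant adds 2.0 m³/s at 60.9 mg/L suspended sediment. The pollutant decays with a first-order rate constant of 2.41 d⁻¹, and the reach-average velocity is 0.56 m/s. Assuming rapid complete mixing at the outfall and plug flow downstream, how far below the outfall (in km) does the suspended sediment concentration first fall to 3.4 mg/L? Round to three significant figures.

After mixing, C = (10.80·29.00 + 2.000·60.90) / 12.80 = 435.0/12.80 = 33.98 mg/L.
Set 33.98·exp(−k·t) = 3.4 → t = ln(33.98/3.4)/k = 82530 s = 22.93 h.
Distance = v·t = 0.56·82530 = 46220 m = 46.22 km.

46.2 km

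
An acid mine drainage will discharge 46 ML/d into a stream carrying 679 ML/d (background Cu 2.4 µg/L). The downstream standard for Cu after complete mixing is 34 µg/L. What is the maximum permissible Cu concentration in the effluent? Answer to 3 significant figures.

500 µg/L

At the limit, (Qr·Cr + Qe·Cₑ)/(Qr + Qe) = 34:
Cₑ = (725.0·34 − 679.0·2.400) / 46.00 = 500.4 µg/L.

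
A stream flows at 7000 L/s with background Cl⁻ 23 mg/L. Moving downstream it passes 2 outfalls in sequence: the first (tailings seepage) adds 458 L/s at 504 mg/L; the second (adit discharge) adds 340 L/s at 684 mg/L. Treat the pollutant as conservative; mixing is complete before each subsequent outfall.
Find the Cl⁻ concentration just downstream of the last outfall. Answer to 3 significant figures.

80.1 mg/L

After outfall 1: Q = 7000 + 458.0 = 7458 L/s; C = (7000·23.00 + 458.0·504.0)/7458 = 52.54 mg/L.
After outfall 2: Q = 7458 + 340.0 = 7798 L/s; C = (7458·52.54 + 340.0·684.0)/7798 = 80.07 mg/L.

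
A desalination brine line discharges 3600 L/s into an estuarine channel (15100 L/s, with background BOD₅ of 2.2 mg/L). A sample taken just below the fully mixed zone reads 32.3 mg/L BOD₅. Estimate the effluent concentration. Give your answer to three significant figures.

Mass balance: 15100·2.200 + 3600·Cₑ = 18700·32.30
→ Cₑ = (18700·32.30 − 15100·2.200) / 3600 = 158.6 mg/L.

159 mg/L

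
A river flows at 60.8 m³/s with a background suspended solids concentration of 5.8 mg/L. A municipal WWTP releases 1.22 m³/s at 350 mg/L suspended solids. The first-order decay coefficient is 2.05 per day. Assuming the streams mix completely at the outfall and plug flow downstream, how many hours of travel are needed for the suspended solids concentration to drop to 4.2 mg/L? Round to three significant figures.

Mixed concentration C = ΣQC/ΣQ = (60.80·5.800 + 1.220·350.0) / 62.02 = 779.6/62.02 = 12.57 mg/L.
12.57·exp(−k·t) = 4.2 → t = ln(12.57/4.2)/k = 46200 s = 12.83 h.

12.8 h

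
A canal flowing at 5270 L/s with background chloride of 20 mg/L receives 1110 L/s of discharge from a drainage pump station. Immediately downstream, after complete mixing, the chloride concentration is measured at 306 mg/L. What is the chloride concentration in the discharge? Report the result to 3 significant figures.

Mass balance: 5270·20.00 + 1110·Cₑ = 6380·306.0
→ Cₑ = (6380·306.0 − 5270·20.00) / 1110 = 1664 mg/L.

1660 mg/L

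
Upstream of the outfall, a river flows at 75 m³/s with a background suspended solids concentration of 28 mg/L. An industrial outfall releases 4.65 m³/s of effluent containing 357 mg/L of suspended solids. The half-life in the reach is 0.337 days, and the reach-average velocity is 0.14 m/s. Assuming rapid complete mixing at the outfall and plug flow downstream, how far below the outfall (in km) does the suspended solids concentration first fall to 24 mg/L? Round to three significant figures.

Flow-weighted average: C = (75.00·28.00 + 4.650·357.0) / 79.65 = 3760/79.65 = 47.21 mg/L.
Half-life 0.337 d → k = ln 2 / 0.337 = 2.057 d⁻¹.
Set 47.21·exp(−k·t) = 24 → t = ln(47.21/24)/k = 28420 s = 7.894 h.
Distance = v·t = 0.14·28420 = 3978 m = 3.978 km.

3.98 km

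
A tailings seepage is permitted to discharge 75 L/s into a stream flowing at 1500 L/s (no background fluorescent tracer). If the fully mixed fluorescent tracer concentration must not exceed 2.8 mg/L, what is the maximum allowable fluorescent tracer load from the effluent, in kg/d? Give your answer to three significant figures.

Mass balance at the limit: 1500·0 + 75.00·Cₑ = 1575·2.8 → Cₑ = 58.80 mg/L.
75.00 L/s = 0.07500 m³/s. Load = 0.07500 m³/s × 58.80 g/m³ × 86 400 s/d = 381.0 kg/d.

381 kg/d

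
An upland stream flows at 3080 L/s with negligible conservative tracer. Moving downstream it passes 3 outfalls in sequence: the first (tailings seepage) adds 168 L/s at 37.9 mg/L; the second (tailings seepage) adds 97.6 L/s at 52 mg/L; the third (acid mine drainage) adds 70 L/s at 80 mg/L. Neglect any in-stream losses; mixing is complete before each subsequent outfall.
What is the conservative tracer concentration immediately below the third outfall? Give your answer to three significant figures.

After outfall 1: Q = 3080 + 168.0 = 3248 L/s; C = (3080·0 + 168.0·37.90)/3248 = 1.960 mg/L.
After outfall 2: Q = 3248 + 97.60 = 3346 L/s; C = (3248·1.960 + 97.60·52.00)/3346 = 3.420 mg/L.
After outfall 3: Q = 3346 + 70.00 = 3416 L/s; C = (3346·3.420 + 70.00·80.00)/3416 = 4.990 mg/L.

4.99 mg/L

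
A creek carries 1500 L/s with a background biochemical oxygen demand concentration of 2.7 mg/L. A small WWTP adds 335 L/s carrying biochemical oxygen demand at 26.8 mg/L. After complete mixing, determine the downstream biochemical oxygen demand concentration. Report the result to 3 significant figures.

Flow-weighted average: C = (1500·2.700 + 335.0·26.80) / 1835 = 13030/1835 = 7.100 mg/L.

7.10 mg/L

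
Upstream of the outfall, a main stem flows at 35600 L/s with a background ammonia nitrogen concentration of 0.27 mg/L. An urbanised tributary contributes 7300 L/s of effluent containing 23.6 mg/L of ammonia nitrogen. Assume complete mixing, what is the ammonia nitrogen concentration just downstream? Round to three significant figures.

After mixing, C = (35600·0.2700 + 7300·23.60) / 42900 = 181900/42900 = 4.240 mg/L.

4.24 mg/L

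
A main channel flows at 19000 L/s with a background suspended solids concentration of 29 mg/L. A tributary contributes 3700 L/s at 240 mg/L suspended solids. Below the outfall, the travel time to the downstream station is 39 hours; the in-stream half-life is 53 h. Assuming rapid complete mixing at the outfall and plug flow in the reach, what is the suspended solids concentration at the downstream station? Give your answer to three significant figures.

Mass balance: C = (19000·29.00 + 3700·240.0) / 22700 = 1439000/22700 = 63.39 mg/L.
Half-life 53 h → k = ln 2 / 53 = 0.01308 h⁻¹ = 0.3139 d⁻¹.
First-order decay: C = 63.39·exp(−k·t) = 63.39·0.6005 = 38.06 mg/L.

38.1 mg/L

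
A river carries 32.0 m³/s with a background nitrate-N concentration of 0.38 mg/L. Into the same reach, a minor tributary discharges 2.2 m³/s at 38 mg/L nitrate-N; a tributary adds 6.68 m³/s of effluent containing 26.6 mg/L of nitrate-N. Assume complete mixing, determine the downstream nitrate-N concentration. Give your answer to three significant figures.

6.69 mg/L

Mixed concentration C = ΣQC/ΣQ = (32.00·0.3800 + 2.200·38.00 + 6.680·26.60) / 40.88 = 273.4/40.88 = 6.689 mg/L.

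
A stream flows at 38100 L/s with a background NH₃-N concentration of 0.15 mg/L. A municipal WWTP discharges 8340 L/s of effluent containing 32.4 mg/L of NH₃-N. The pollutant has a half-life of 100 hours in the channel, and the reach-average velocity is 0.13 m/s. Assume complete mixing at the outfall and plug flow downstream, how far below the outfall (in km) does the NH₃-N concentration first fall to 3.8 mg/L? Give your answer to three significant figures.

30.2 km

Flow-weighted average: C = (38100·0.1500 + 8340·32.40) / 46440 = 275900/46440 = 5.942 mg/L.
Half-life 100 h → k = ln 2 / 100 = 0.006931 h⁻¹ = 0.1664 d⁻¹.
Set 5.942·exp(−k·t) = 3.8 → t = ln(5.942/3.8)/k = 232200 s = 64.49 h.
Distance = v·t = 0.13·232200 = 30180 m = 30.18 km.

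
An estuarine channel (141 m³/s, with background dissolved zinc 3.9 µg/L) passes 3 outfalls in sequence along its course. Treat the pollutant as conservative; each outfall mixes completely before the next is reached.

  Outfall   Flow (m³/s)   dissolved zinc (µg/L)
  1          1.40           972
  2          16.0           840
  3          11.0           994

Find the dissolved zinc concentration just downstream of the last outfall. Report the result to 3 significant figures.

155 µg/L

Outfall 1: combined Q = 142.4 m³/s; C = (141.0·3.900 + 1.400·972.0)/142.4 = 13.42 µg/L.
Outfall 2: combined Q = 158.4 m³/s; C = (142.4·13.42 + 16.00·840.0)/158.4 = 96.91 µg/L.
Outfall 3: combined Q = 169.4 m³/s; C = (158.4·96.91 + 11.00·994.0)/169.4 = 155.2 µg/L.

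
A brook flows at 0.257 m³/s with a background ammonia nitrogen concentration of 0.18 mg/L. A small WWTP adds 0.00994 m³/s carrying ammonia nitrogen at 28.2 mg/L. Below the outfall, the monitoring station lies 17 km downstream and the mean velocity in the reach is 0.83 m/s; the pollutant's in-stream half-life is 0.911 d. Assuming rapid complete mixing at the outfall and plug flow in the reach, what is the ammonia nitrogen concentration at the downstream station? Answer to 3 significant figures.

After mixing, C = (0.2570·0.1800 + 0.009940·28.20) / 0.2669 = 0.3266/0.2669 = 1.223 mg/L.
Travel time t = 17·1000 / 0.83 = 20480 s = 5.689 h.
Half-life 0.911 d → k = ln 2 / 0.911 = 0.7609 d⁻¹.
After decay, C = 1.223 × e^(−kt) = 1.223 × 0.8350 = 1.021 mg/L.

1.02 mg/L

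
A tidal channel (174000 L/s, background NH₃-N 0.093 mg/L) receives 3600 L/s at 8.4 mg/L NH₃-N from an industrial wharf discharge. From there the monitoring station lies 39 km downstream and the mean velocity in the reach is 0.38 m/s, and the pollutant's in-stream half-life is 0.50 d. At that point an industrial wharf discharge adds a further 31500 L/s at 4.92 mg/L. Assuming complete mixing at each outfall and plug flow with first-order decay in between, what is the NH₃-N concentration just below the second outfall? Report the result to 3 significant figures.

0.784 mg/L

Mixed concentration C = ΣQC/ΣQ = (174000·0.09300 + 3600·8.400) / 177600 = 46420/177600 = 0.2614 mg/L; combined flow 177600 L/s.
Travel time t = 39·1000 / 0.38 = 102600 s = 28.51 h.
Half-life 0.50 d → k = ln 2 / 0.50 = 1.386 d⁻¹.
Applying C = C₀e^(−kt): 0.2614 × 0.1927 = 0.05036 mg/L.
At the second outfall, C = (177600·0.05036 + 31500·4.920) / (177600 + 31500) = 0.7840 mg/L.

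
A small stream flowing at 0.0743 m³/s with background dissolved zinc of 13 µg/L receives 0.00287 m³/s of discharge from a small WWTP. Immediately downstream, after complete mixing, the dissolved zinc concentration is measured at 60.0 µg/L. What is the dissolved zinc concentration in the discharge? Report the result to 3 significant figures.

Mass balance: 0.07430·13.00 + 0.002870·Cₑ = 0.07717·60.00
→ Cₑ = (0.07717·60.00 − 0.07430·13.00) / 0.002870 = 1277 µg/L.

1280 µg/L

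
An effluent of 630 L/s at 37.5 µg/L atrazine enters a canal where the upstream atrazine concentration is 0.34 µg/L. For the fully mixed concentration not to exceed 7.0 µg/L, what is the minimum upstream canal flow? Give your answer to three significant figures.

Set C_mix = 7.0: (Q·0.3400 + 630.0·37.50) / (Q + 630.0) = 7.0
→ Q = 630.0·(37.50 − 7.0)/(7.0 − 0.3400) = 2885 L/s.

2890 L/s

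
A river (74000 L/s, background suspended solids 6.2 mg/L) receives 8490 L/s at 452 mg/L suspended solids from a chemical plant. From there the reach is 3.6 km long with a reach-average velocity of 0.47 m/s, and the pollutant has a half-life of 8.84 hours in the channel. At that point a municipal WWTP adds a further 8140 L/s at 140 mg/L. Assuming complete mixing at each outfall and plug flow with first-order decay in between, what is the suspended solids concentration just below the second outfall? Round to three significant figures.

52.7 mg/L

Flow-weighted average: C = (74000·6.200 + 8490·452.0) / 82490 = 4296000/82490 = 52.08 mg/L; combined flow 82490 L/s.
Travel time t = 3.6·1000 / 0.47 = 7660 s = 2.128 h.
Half-life 8.84 h → k = ln 2 / 8.84 = 0.07841 h⁻¹ = 1.882 d⁻¹.
After decay, C = 52.08 × e^(−kt) = 52.08 × 0.8463 = 44.08 mg/L.
Second outfall: C = (82490·44.08 + 8140·140.0)/90630 = 52.69 mg/L.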